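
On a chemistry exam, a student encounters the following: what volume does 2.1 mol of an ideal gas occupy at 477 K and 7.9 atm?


PV = nRT  (R = 0.08206 L·atm/(mol·K))
V = nRT/P = 2.1×0.08206×477/7.9
= 10.405 L

10.405 L


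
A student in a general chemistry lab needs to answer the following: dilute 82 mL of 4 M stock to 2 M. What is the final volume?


C1V1 = C2V2
4 × 82 = 2 × V2
V2 = 328/2 = 164.0 mL

164.0 mL


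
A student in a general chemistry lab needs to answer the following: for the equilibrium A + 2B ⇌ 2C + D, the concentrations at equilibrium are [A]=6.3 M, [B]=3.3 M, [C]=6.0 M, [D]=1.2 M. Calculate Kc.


Kc = [C]^2[D]/([A][B]^2)
= (6.0^2 × 1.2^1)/(6.3^1 × 3.3^2)
= 43.2/68.607
= 0.6297

0.6297


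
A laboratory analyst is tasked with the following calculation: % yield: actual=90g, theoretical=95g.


% yield = actual/theoretical × 100
= 90/95 × 100
= 94.74%

94.74%


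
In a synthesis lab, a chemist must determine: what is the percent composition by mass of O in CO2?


M(CO2) = 1×12.01 + 2×16.0 = 44.01 g/mol
Mass of O = 2 × 16.0 = 32.00 g/mol
% O = 32.00/44.01 × 100 = 72.71%

72.71%


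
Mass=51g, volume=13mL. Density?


ρ = mass/volume
= 51/13
= 3.923 g/mL

3.923 g/mL


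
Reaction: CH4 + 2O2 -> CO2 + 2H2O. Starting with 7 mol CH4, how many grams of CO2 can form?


Mole ratio CO2:CH4 = 1:1
n(CO2) = 7 × 1/1 = 7.000 mol
mass = 7.000 × 44.01 = 308.07 g

308.07 g


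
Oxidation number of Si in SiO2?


x + 2(-2) = 0, so x = +4
Oxidation number: +4

+4


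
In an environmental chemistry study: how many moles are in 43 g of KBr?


M(KBr) = 119.0 g/mol
n = mass/M = 43/119.0 = 0.3613 mol

0.3613 mol


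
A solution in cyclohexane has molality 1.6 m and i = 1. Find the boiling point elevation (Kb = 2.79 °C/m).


ΔTb = Kb × m × i
= 2.79 × 1.6 × 1
= 4.464 °C

4.464 °C


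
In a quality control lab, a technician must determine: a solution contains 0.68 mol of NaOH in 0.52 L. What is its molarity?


M = n/V = 0.68/0.52 = 1.308 mol/L

1.308 M


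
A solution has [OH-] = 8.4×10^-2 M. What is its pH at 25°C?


pOH = -log10([OH-]) = -log10(8.4×10^-2)
= 2 - log10(8.4) = 1.08
pH = 14 - pOH = 14 - 1.08 = 12.92

12.92


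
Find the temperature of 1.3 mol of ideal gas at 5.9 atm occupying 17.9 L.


PV = nRT  (R = 0.08206 L·atm/(mol·K))
T = PV/(nR) = 5.9×17.9/(1.3×0.08206)
= 105.61/0.106678
= 989.99 K

989.99 K


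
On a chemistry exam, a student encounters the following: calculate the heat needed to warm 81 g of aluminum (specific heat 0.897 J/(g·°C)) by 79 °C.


q = mcΔT = 81 × 0.897 × 79
= 5739.90 J

5739.90 J


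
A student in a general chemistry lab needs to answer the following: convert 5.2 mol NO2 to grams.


M(NO2) = 46.01 g/mol
mass = n × M = 5.2 × 46.01 = 239.25 g

239.25 g


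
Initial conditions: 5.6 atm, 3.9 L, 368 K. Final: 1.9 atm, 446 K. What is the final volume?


P1V1/T1 = P2V2/T2
V2 = P1V1T2/(T1P2)
= 5.6×3.9×446/(368×1.9)
= 13.931 L

13.931 L


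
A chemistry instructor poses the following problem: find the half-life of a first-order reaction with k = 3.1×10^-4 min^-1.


t½ = ln2/k = 0.693147/(3.1×10^-4 min^-1)
= 2236 min

2236 min


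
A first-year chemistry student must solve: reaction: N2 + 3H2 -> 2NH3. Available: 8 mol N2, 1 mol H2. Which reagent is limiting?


Mole ratio available / coefficient:
  N2: 8/1 = 8.000
  H2: 1/3 = 0.333
Smaller ratio is limiting.

H2


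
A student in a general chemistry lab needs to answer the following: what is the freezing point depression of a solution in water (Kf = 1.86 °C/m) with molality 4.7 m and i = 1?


ΔTf = Kf × m × i
= 1.86 × 4.7 × 1
= 8.742 °C

8.742 °C


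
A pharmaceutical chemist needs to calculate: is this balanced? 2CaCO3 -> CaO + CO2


Equation: 2CaCO3 -> CaO + CO2
Check atoms: C: 2≠1, Ca: 2≠1, O: 6≠3
Not balanced

No, not balanced


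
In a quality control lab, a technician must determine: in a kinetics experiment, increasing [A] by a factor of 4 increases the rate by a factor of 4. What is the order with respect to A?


rate ∝ [A]^n
4^n = 4 → n = 1
Order in A: 1

1


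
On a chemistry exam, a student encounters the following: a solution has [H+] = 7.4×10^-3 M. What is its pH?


pH = -log10([H+]) = -log10(7.4×10^-3)
= 3 - log10(7.4)
= 3 - 0.87
= 2.13

2.13


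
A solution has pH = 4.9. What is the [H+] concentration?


[H+] = 10^(-pH) = 10^(-4.9)
= 1.26×10^-5 M

1.26×10^-5 M


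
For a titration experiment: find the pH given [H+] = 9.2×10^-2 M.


pH = -log10([H+]) = -log10(9.2×10^-2)
= 2 - log10(9.2)
= 2 - 0.96
= 1.04

1.04


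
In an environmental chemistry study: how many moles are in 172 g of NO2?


M(NO2) = 46.01 g/mol
n = mass/M = 172/46.01 = 3.7383 mol

3.7383 mol


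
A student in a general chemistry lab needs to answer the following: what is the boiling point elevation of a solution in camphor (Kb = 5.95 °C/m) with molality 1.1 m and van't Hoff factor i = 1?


ΔTb = Kb × m × i
= 5.95 × 1.1 × 1
= 6.545 °C

6.545 °C


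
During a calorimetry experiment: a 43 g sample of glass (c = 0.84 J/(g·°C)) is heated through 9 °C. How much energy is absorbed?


q = mcΔT = 43 × 0.84 × 9
= 325.08 J

325.08 J


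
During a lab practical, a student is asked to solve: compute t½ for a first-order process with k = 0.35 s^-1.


t½ = ln2/k = 0.693147/(0.35 s^-1)
= 1.980 s

1.980 s


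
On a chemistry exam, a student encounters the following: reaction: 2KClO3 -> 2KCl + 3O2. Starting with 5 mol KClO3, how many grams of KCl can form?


Mole ratio KCl:KClO3 = 2:2
n(KCl) = 5 × 2/2 = 5.000 mol
mass = 5.000 × 74.55 = 372.75 g

372.75 g


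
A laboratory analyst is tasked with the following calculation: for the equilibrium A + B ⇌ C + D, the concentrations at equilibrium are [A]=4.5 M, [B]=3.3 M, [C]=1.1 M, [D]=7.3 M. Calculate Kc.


Kc = [C][D]/([A][B])
= (1.1^1 × 7.3^1)/(4.5^1 × 3.3^1)
= 8.03/14.85
= 0.5407

0.5407


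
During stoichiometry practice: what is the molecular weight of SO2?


M(SO2) = 1×32.07 + 2×16.0
= 32.07 + 32.0
= 64.07 g/mol

64.07 g/mol


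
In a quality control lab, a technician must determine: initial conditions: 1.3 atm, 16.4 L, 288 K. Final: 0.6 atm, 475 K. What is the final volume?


P1V1/T1 = P2V2/T2
V2 = P1V1T2/(T1P2)
= 1.3×16.4×475/(288×0.6)
= 58.605 L

58.605 L


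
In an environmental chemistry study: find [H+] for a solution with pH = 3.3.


[H+] = 10^(-pH) = 10^(-3.3)
= 5.01×10^-4 M

5.01×10^-4 M


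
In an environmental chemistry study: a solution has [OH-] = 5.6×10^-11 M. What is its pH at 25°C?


pOH = -log10([OH-]) = -log10(5.6×10^-11)
= 11 - log10(5.6) = 10.25
pH = 14 - pOH = 14 - 10.25 = 3.75

3.75


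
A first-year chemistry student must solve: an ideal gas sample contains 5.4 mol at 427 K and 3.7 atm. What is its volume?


PV = nRT  (R = 0.08206 L·atm/(mol·K))
V = nRT/P = 5.4×0.08206×427/3.7
= 51.139 L

51.139 L


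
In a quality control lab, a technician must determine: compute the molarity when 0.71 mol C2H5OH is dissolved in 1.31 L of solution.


M = n/V = 0.71/1.31 = 0.542 mol/L

0.542 M


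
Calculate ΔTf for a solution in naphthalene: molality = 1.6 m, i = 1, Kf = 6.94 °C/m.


ΔTf = Kf × m × i
= 6.94 × 1.6 × 1
= 11.104 °C

11.104 °C


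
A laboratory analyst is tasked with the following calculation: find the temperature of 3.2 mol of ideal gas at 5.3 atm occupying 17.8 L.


PV = nRT  (R = 0.08206 L·atm/(mol·K))
T = PV/(nR) = 5.3×17.8/(3.2×0.08206)
= 94.34/0.262592
= 359.26 K

359.26 K


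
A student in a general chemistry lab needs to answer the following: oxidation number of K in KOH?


Group 1 metal: +1
Oxidation number: +1

+1


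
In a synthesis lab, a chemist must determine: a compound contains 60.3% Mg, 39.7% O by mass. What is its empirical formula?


Assume 100 g sample. Moles of each element:
  Mg: 60.3/24.31 = 2.48 mol
  O: 39.7/16.0 = 2.481 mol
Divide by smallest (2.48):
  Mg: 2.48/2.48 = 1.0
  O: 2.481/2.48 = 1.0
Empirical formula: MgO

MgO


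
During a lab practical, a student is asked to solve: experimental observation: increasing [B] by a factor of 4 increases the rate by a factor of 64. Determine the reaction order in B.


rate ∝ [B]^n
4^n = 64 → n = 3
Order in B: 3

3


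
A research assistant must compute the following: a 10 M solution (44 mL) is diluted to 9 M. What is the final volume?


C1V1 = C2V2
10 × 44 = 9 × V2
V2 = 440/9 = 48.89 mL

48.89 mL


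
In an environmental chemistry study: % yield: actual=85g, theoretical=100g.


% yield = actual/theoretical × 100
= 85/100 × 100
= 85.0%

85.0%


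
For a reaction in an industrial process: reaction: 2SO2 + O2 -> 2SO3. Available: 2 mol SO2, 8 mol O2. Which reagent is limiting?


Mole ratio available / coefficient:
  SO2: 2/2 = 1.000
  O2: 8/1 = 8.000
Smaller ratio is limiting.

SO2


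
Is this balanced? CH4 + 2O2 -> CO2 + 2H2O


Equation: CH4 + 2O2 -> CO2 + 2H2O
Check atoms: C: 1=1, H: 4=4, O: 4=4
Balanced

Yes, balanced


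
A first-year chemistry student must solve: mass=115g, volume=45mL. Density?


ρ = mass/volume
= 115/45
= 2.556 g/mL

2.556 g/mL


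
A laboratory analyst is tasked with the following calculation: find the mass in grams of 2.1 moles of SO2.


M(SO2) = 64.07 g/mol
mass = n × M = 2.1 × 64.07 = 134.55 g

134.55 g


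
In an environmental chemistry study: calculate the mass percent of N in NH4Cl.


M(NH4Cl) = 1×14.01 + 4×1.008 + 1×35.45 = 53.492 g/mol
Mass of N = 1 × 14.01 = 14.01 g/mol
% N = 14.01/53.492 × 100 = 26.19%

26.19%


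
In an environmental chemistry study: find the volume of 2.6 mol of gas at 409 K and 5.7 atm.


PV = nRT  (R = 0.08206 L·atm/(mol·K))
V = nRT/P = 2.6×0.08206×409/5.7
= 15.309 L

15.309 L


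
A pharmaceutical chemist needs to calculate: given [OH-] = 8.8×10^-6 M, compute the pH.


pOH = -log10([OH-]) = -log10(8.8×10^-6)
= 6 - log10(8.8) = 5.06
pH = 14 - pOH = 14 - 5.06 = 8.94

8.94


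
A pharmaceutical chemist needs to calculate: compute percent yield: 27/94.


% yield = actual/theoretical × 100
= 27/94 × 100
= 28.72%

28.72%


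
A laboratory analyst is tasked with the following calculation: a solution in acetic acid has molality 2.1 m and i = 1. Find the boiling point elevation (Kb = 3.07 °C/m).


ΔTb = Kb × m × i
= 3.07 × 2.1 × 1
= 6.447 °C

6.447 °C


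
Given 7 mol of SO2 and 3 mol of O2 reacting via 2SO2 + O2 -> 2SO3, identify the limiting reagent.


Mole ratio available / coefficient:
  SO2: 7/2 = 3.500
  O2: 3/1 = 3.000
Smaller ratio is limiting.

O2


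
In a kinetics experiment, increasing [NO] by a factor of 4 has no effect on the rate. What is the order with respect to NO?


rate ∝ [NO]^n
rate ∝ [NO]^0
Order in NO: 0

0


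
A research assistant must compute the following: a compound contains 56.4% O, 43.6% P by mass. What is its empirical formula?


Assume 100 g sample. Moles of each element:
  O: 56.4/16.0 = 3.525 mol
  P: 43.6/30.97 = 1.408 mol
Divide by smallest (1.408):
  O: 3.525/1.408 = 2.5
  P: 1.408/1.408 = 1.0
Multiply all ratios by 2 to obtain whole numbers.
Empirical formula: P2O5

P2O5


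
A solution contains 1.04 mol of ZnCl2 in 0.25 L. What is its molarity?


M = n/V = 1.04/0.25 = 4.160 mol/L

4.160 M


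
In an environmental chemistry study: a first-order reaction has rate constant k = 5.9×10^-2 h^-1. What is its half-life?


t½ = ln2/k = 0.693147/(5.9×10^-2 h^-1)
= 11.75 h

11.75 h


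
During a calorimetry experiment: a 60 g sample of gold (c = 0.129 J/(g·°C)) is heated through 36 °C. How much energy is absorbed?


q = mcΔT = 60 × 0.129 × 36
= 278.64 J

278.64 J


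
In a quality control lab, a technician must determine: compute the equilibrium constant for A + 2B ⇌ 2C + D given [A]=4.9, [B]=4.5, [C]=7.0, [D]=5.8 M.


Kc = [C]^2[D]/([A][B]^2)
= (7.0^2 × 5.8^1)/(4.9^1 × 4.5^2)
= 284.2/99.225
= 2.864

2.864


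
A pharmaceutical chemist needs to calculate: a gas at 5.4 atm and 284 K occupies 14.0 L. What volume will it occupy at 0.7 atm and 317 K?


P1V1/T1 = P2V2/T2
V2 = P1V1T2/(T1P2)
= 5.4×14.0×317/(284×0.7)
= 120.549 L

120.549 L


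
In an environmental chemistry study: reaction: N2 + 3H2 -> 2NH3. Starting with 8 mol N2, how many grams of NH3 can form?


Mole ratio NH3:N2 = 2:1
n(NH3) = 8 × 2/1 = 16.000 mol
mass = 16.000 × 17.03 = 272.48 g

272.48 g


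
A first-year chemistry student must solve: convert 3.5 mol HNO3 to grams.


M(HNO3) = 63.02 g/mol
mass = n × M = 3.5 × 63.02 = 220.57 g

220.57 g


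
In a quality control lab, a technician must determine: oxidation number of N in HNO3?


(+1) + x + 3(-2) = 0, so x = +5
Oxidation number: +5

+5


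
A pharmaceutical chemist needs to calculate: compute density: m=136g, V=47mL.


ρ = mass/volume
= 136/47
= 2.894 g/mL

2.894 g/mL


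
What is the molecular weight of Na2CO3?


M(Na2CO3) = 2×22.99 + 1×12.01 + 3×16.0
= 45.98 + 12.01 + 48.0
= 105.99 g/mol

105.99 g/mol


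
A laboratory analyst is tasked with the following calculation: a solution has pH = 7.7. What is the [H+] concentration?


[H+] = 10^(-pH) = 10^(-7.7)
= 2.0×10^-8 M

2.0×10^-8 M


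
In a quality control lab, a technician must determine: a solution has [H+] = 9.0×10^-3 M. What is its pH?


pH = -log10([H+]) = -log10(9.0×10^-3)
= 3 - log10(9.0)
= 3 - 0.95
= 2.05

2.05


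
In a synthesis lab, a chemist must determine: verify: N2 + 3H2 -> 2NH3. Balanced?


Equation: N2 + 3H2 -> 2NH3
Check atoms: H: 6=6, N: 2=2
Balanced

Yes, balanced


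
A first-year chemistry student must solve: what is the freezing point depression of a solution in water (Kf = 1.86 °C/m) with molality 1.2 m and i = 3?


ΔTf = Kf × m × i
= 1.86 × 1.2 × 3
= 6.696 °C

6.696 °C


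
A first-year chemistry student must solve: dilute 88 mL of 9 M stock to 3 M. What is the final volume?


C1V1 = C2V2
9 × 88 = 3 × V2
V2 = 792/3 = 264.0 mL

264.0 mL


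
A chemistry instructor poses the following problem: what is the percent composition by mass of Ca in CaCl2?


M(CaCl2) = 1×40.08 + 2×35.45 = 110.98 g/mol
Mass of Ca = 1 × 40.08 = 40.08 g/mol
% Ca = 40.08/110.98 × 100 = 36.11%

36.11%


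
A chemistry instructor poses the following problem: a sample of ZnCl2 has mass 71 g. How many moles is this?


M(ZnCl2) = 136.28 g/mol
n = mass/M = 71/136.28 = 0.521 mol

0.521 mol


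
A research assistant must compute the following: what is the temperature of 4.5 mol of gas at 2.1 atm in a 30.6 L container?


PV = nRT  (R = 0.08206 L·atm/(mol·K))
T = PV/(nR) = 2.1×30.6/(4.5×0.08206)
= 64.26/0.369270
= 174.02 K

174.02 K


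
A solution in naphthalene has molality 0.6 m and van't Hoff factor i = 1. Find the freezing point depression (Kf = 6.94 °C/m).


ΔTf = Kf × m × i
= 6.94 × 0.6 × 1
= 4.164 °C

4.164 °C


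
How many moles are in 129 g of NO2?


M(NO2) = 46.01 g/mol
n = mass/M = 129/46.01 = 2.8037 mol

2.8037 mol


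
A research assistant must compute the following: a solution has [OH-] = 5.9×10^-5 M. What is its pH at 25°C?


pOH = -log10([OH-]) = -log10(5.9×10^-5)
= 5 - log10(5.9) = 4.23
pH = 14 - pOH = 14 - 4.23 = 9.77

9.77


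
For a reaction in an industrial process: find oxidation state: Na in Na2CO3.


Group 1 metal: +1
Oxidation number: +1

+1


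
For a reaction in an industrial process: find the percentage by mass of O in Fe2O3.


M(Fe2O3) = 2×55.85 + 3×16.0 = 159.70 g/mol
Mass of O = 3 × 16.0 = 48.00 g/mol
% O = 48.00/159.70 × 100 = 30.06%

30.06%


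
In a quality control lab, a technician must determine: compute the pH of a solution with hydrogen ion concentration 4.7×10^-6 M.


pH = -log10([H+]) = -log10(4.7×10^-6)
= 6 - log10(4.7)
= 6 - 0.67
= 5.33

5.33


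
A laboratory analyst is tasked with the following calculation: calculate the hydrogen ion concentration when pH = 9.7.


[H+] = 10^(-pH) = 10^(-9.7)
= 2.0×10^-10 M

2.0×10^-10 M


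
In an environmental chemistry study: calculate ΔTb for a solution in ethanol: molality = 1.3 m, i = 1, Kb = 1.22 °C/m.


ΔTb = Kb × m × i
= 1.22 × 1.3 × 1
= 1.586 °C

1.586 °C


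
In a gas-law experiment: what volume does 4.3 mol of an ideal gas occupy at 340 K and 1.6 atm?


PV = nRT  (R = 0.08206 L·atm/(mol·K))
V = nRT/P = 4.3×0.08206×340/1.6
= 74.982 L

74.982 L


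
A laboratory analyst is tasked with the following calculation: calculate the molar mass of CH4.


M(CH4) = 1×12.01 + 4×1.008
= 12.01 + 4.03
= 16.04 g/mol

16.04 g/mol


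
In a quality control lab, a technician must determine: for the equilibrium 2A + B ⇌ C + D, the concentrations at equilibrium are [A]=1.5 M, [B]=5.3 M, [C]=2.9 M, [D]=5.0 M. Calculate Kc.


Kc = [C][D]/([A]^2[B])
= (2.9^1 × 5.0^1)/(1.5^2 × 5.3^1)
= 14.5/11.925
= 1.216

1.216


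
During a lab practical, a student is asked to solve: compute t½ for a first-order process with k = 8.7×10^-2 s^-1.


t½ = ln2/k = 0.693147/(8.7×10^-2 s^-1)
= 7.967 s

7.967 s


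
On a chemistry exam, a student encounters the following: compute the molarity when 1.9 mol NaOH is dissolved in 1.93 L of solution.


M = n/V = 1.9/1.93 = 0.984 mol/L

0.984 M


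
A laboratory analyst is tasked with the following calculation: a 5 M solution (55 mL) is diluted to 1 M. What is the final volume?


C1V1 = C2V2
5 × 55 = 1 × V2
V2 = 275/1 = 275.0 mL

275.0 mL


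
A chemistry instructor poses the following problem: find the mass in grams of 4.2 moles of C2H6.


M(C2H6) = 30.07 g/mol
mass = n × M = 4.2 × 30.07 = 126.29 g

126.29 g


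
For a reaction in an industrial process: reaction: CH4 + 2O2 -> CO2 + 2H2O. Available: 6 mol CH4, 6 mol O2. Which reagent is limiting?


Mole ratio available / coefficient:
  CH4: 6/1 = 6.000
  O2: 6/2 = 3.000
Smaller ratio is limiting.

O2


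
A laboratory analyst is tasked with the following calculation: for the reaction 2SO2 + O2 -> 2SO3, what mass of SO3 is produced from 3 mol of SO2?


Mole ratio SO3:SO2 = 2:2
n(SO3) = 3 × 2/2 = 3.000 mol
mass = 3.000 × 80.07 = 240.21 g

240.21 g


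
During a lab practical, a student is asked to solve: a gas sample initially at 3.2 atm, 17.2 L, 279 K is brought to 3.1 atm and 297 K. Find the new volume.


P1V1/T1 = P2V2/T2
V2 = P1V1T2/(T1P2)
= 3.2×17.2×297/(279×3.1)
= 18.9 L

18.9 L


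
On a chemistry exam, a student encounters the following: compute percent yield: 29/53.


% yield = actual/theoretical × 100
= 29/53 × 100
= 54.72%

54.72%


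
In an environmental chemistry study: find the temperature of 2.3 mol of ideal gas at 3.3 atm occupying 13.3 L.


PV = nRT  (R = 0.08206 L·atm/(mol·K))
T = PV/(nR) = 3.3×13.3/(2.3×0.08206)
= 43.89/0.188738
= 232.54 K

232.54 K


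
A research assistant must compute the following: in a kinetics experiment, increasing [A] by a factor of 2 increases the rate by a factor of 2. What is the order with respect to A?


rate ∝ [A]^n
2^n = 2 → n = 1
Order in A: 1

1


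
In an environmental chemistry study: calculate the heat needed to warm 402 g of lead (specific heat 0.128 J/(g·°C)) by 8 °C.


q = mcΔT = 402 × 0.128 × 8
= 411.65 J

411.65 J


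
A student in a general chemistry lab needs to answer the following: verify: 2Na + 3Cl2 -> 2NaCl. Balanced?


Equation: 2Na + 3Cl2 -> 2NaCl
Check atoms: Cl: 6≠2, Na: 2=2
Not balanced

No, not balanced


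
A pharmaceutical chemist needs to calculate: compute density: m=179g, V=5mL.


ρ = mass/volume
= 179/5
= 35.8 g/mL

35.8 g/mL


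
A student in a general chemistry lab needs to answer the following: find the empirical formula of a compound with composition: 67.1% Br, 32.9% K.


Assume 100 g sample. Moles of each element:
  Br: 67.1/79.9 = 0.84 mol
  K: 32.9/39.1 = 0.841 mol
Divide by smallest (0.84):
  Br: 0.84/0.84 = 1.0
  K: 0.841/0.84 = 1.0
Empirical formula: KBr

KBr


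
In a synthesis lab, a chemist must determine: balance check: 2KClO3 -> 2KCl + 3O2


Equation: 2KClO3 -> 2KCl + 3O2
Check atoms: Cl: 2=2, K: 2=2, O: 6=6
Balanced

Yes, balanced


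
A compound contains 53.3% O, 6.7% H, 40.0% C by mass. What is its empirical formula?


Assume 100 g sample. Moles of each element:
  O: 53.3/16.0 = 3.331 mol
  H: 6.7/1.008 = 6.647 mol
  C: 40.0/12.01 = 3.331 mol
Divide by smallest (3.331):
  O: 3.331/3.331 = 1.0
  H: 6.647/3.331 = 2.0
  C: 3.331/3.331 = 1.0
Empirical formula: CH2O

CH2O


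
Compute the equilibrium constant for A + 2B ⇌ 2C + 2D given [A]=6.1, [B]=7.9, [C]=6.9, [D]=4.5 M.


Kc = [C]^2[D]^2/([A][B]^2)
= (6.9^2 × 4.5^2)/(6.1^1 × 7.9^2)
= 964.1025/380.701
= 2.532

2.532


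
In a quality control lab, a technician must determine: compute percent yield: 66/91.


% yield = actual/theoretical × 100
= 66/91 × 100
= 72.53%

72.53%


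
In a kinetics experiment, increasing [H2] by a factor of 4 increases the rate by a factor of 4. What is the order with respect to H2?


rate ∝ [H2]^n
4^n = 4 → n = 1
Order in H2: 1

1


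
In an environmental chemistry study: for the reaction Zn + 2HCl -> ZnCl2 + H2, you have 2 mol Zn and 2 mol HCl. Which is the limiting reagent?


Mole ratio available / coefficient:
  Zn: 2/1 = 2.000
  HCl: 2/2 = 1.000
Smaller ratio is limiting.

HCl


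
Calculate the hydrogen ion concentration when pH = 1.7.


[H+] = 10^(-pH) = 10^(-1.7)
= 2.0×10^-2 M

2.0×10^-2 M


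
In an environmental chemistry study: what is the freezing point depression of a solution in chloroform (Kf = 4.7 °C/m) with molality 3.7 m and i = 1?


ΔTf = Kf × m × i
= 4.7 × 3.7 × 1
= 17.39 °C

17.39 °C


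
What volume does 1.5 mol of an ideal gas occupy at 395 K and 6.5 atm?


PV = nRT  (R = 0.08206 L·atm/(mol·K))
V = nRT/P = 1.5×0.08206×395/6.5
= 7.48 L

7.48 L


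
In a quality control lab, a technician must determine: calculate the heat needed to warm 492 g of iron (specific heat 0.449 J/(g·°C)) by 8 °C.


q = mcΔT = 492 × 0.449 × 8
= 1767.26 J

1767.26 J


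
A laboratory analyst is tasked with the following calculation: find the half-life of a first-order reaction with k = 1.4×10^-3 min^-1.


t½ = ln2/k = 0.693147/(1.4×10^-3 min^-1)
= 495.1 min

495.1 min


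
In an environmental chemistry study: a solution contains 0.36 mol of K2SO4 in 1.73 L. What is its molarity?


M = n/V = 0.36/1.73 = 0.208 mol/L

0.208 M


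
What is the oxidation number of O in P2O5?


O is usually -2
Oxidation number: -2

-2


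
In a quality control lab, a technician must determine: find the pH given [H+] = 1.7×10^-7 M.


pH = -log10([H+]) = -log10(1.7×10^-7)
= 7 - log10(1.7)
= 7 - 0.23
= 6.77

6.77


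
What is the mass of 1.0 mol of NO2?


M(NO2) = 46.01 g/mol
mass = n × M = 1.0 × 46.01 = 46.01 g

46.01 g


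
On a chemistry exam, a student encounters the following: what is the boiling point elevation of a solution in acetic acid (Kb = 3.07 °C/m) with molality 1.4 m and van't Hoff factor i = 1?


ΔTb = Kb × m × i
= 3.07 × 1.4 × 1
= 4.298 °C

4.298 °C


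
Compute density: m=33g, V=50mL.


ρ = mass/volume
= 33/50
= 0.66 g/mL

0.66 g/mL


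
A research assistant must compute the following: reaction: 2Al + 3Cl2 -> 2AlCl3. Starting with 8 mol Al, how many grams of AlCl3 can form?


Mole ratio AlCl3:Al = 2:2
n(AlCl3) = 8 × 2/2 = 8.000 mol
mass = 8.000 × 133.33 = 1066.64 g

1066.64 g


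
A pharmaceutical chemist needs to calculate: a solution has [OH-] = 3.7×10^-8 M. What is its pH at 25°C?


pOH = -log10([OH-]) = -log10(3.7×10^-8)
= 8 - log10(3.7) = 7.43
pH = 14 - pOH = 14 - 7.43 = 6.57

6.57


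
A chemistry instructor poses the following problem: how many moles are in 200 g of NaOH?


M(NaOH) = 40.0 g/mol
n = mass/M = 200/40.0 = 5.0 mol

5.0 mol


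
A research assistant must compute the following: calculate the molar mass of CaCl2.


M(CaCl2) = 1×40.08 + 2×35.45
= 40.08 + 70.9
= 110.98 g/mol

110.98 g/mol


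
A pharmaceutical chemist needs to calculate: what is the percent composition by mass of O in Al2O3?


M(Al2O3) = 2×26.98 + 3×16.0 = 101.96 g/mol
Mass of O = 3 × 16.0 = 48.00 g/mol
% O = 48.00/101.96 × 100 = 47.08%

47.08%


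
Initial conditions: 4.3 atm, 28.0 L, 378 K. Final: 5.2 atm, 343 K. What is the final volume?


P1V1/T1 = P2V2/T2
V2 = P1V1T2/(T1P2)
= 4.3×28.0×343/(378×5.2)
= 21.01 L

21.01 L


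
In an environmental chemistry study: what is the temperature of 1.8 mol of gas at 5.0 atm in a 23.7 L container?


PV = nRT  (R = 0.08206 L·atm/(mol·K))
T = PV/(nR) = 5.0×23.7/(1.8×0.08206)
= 118.50/0.147708
= 802.26 K

802.26 K


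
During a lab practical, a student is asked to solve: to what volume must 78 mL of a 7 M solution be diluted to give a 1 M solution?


C1V1 = C2V2
7 × 78 = 1 × V2
V2 = 546/1 = 546.0 mL

546.0 mL


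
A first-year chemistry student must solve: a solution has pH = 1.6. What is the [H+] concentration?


[H+] = 10^(-pH) = 10^(-1.6)
= 2.51×10^-2 M

2.51×10^-2 M


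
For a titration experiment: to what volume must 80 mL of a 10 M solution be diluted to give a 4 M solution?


C1V1 = C2V2
10 × 80 = 4 × V2
V2 = 800/4 = 200.0 mL

200.0 mL


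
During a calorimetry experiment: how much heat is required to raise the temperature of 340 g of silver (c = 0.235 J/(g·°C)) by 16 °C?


q = mcΔT = 340 × 0.235 × 16
= 1278.40 J

1278.40 J


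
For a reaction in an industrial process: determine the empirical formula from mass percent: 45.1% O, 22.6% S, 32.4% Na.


Assume 100 g sample. Moles of each element:
  O: 45.1/16.0 = 2.819 mol
  S: 22.6/32.07 = 0.705 mol
  Na: 32.4/22.99 = 1.409 mol
Divide by smallest (0.705):
  O: 2.819/0.705 = 4.0
  S: 0.705/0.705 = 1.0
  Na: 1.409/0.705 = 2.0
Empirical formula: Na2SO4

Na2SO4


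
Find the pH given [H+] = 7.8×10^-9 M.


pH = -log10([H+]) = -log10(7.8×10^-9)
= 9 - log10(7.8)
= 9 - 0.89
= 8.11

8.11


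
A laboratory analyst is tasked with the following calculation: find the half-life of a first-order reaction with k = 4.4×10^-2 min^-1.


t½ = ln2/k = 0.693147/(4.4×10^-2 min^-1)
= 15.75 min

15.75 min


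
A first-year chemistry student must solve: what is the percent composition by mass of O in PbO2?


M(PbO2) = 1×207.2 + 2×16.0 = 239.20 g/mol
Mass of O = 2 × 16.0 = 32.00 g/mol
% O = 32.00/239.20 × 100 = 13.38%

13.38%


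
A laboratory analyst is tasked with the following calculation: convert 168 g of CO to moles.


M(CO) = 28.01 g/mol
n = mass/M = 168/28.01 = 5.9979 mol

5.9979 mol


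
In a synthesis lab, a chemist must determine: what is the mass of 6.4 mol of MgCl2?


M(MgCl2) = 95.21 g/mol
mass = n × M = 6.4 × 95.21 = 609.34 g

609.34 g


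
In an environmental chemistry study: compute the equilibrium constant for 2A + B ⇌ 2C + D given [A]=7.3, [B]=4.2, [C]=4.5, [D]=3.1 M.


Kc = [C]^2[D]/([A]^2[B])
= (4.5^2 × 3.1^1)/(7.3^2 × 4.2^1)
= 62.775/223.818
= 0.2805

0.2805


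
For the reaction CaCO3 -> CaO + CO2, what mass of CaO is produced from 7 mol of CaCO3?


Mole ratio CaO:CaCO3 = 1:1
n(CaO) = 7 × 1/1 = 7.000 mol
mass = 7.000 × 56.08 = 392.56 g

392.56 g


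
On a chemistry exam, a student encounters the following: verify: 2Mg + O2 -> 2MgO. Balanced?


Equation: 2Mg + O2 -> 2MgO
Check atoms: Mg: 2=2, O: 2=2
Balanced

Yes, balanced


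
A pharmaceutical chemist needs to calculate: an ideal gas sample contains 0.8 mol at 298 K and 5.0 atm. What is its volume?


PV = nRT  (R = 0.08206 L·atm/(mol·K))
V = nRT/P = 0.8×0.08206×298/5.0
= 3.913 L

3.913 L


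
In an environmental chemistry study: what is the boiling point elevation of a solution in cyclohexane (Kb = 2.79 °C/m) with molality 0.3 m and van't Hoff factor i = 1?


ΔTb = Kb × m × i
= 2.79 × 0.3 × 1
= 0.837 °C

0.837 °C


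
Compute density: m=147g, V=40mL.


ρ = mass/volume
= 147/40
= 3.675 g/mL

3.675 g/mL


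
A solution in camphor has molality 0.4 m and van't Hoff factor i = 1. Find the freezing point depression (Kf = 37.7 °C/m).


ΔTf = Kf × m × i
= 37.7 × 0.4 × 1
= 15.08 °C

15.08 °C


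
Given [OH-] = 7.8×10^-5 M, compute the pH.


pOH = -log10([OH-]) = -log10(7.8×10^-5)
= 5 - log10(7.8) = 4.11
pH = 14 - pOH = 14 - 4.11 = 9.89

9.89


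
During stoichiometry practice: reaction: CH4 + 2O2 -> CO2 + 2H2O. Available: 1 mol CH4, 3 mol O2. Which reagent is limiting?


Mole ratio available / coefficient:
  CH4: 1/1 = 1.000
  O2: 3/2 = 1.500
Smaller ratio is limiting.

CH4


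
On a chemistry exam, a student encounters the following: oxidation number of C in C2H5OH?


2x + 6(+1) + (-2) = 0, so x = -2
Oxidation number: -2

-2


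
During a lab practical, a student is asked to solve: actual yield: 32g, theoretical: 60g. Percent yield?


% yield = actual/theoretical × 100
= 32/60 × 100
= 53.33%

53.33%


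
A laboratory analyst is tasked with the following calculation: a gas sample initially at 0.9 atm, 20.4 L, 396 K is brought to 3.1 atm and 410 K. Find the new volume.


P1V1/T1 = P2V2/T2
V2 = P1V1T2/(T1P2)
= 0.9×20.4×410/(396×3.1)
= 6.132 L

6.132 L


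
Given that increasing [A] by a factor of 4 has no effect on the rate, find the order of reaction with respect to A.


rate ∝ [A]^n
rate ∝ [A]^0
Order in A: 0

0


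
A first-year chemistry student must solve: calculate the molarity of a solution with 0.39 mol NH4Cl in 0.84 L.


M = n/V = 0.39/0.84 = 0.464 mol/L

0.464 M


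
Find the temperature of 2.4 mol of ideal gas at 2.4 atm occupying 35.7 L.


PV = nRT  (R = 0.08206 L·atm/(mol·K))
T = PV/(nR) = 2.4×35.7/(2.4×0.08206)
= 85.68/0.196944
= 435.05 K

435.05 K


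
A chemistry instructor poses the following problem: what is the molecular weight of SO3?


M(SO3) = 1×32.07 + 3×16.0
= 32.07 + 48.0
= 80.07 g/mol

80.07 g/mol


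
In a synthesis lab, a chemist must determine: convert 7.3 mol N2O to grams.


M(N2O) = 44.02 g/mol
mass = n × M = 7.3 × 44.02 = 321.35 g

321.35 g


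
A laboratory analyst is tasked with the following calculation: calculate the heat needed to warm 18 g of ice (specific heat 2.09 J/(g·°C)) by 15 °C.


q = mcΔT = 18 × 2.09 × 15
= 564.30 J

564.30 J


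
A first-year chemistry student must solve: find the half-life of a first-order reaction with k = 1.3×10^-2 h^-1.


t½ = ln2/k = 0.693147/(1.3×10^-2 h^-1)
= 53.32 h

53.32 h


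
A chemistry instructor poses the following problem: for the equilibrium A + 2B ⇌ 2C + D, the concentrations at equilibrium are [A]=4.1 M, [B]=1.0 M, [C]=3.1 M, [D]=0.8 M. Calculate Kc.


Kc = [C]^2[D]/([A][B]^2)
= (3.1^2 × 0.8^1)/(4.1^1 × 1.0^2)
= 7.688/4.1
= 1.875

1.875


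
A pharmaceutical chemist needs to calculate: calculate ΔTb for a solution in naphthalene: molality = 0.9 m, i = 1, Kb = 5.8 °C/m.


ΔTb = Kb × m × i
= 5.8 × 0.9 × 1
= 5.22 °C

5.22 °C


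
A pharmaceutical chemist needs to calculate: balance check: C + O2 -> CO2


Equation: C + O2 -> CO2
Check atoms: C: 1=1, O: 2=2
Balanced

Yes, balanced


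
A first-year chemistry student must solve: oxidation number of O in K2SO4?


O is usually -2
Oxidation number: -2

-2


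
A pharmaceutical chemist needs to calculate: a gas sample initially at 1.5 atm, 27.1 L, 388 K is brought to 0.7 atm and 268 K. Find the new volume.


P1V1/T1 = P2V2/T2
V2 = P1V1T2/(T1P2)
= 1.5×27.1×268/(388×0.7)
= 40.111 L

40.111 L


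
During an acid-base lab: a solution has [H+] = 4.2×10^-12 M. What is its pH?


pH = -log10([H+]) = -log10(4.2×10^-12)
= 12 - log10(4.2)
= 12 - 0.62
= 11.38

11.38


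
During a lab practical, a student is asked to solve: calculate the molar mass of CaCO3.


M(CaCO3) = 1×40.08 + 1×12.01 + 3×16.0
= 40.08 + 12.01 + 48.0
= 100.09 g/mol

100.09 g/mol


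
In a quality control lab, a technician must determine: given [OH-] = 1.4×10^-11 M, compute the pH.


pOH = -log10([OH-]) = -log10(1.4×10^-11)
= 11 - log10(1.4) = 10.85
pH = 14 - pOH = 14 - 10.85 = 3.15

3.15


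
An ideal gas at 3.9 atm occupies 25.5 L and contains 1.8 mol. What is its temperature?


PV = nRT  (R = 0.08206 L·atm/(mol·K))
T = PV/(nR) = 3.9×25.5/(1.8×0.08206)
= 99.45/0.147708
= 673.29 K

673.29 K


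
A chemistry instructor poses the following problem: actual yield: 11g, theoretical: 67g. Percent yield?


% yield = actual/theoretical × 100
= 11/67 × 100
= 16.42%

16.42%


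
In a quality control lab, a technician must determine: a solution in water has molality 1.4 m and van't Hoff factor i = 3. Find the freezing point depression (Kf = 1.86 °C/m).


ΔTf = Kf × m × i
= 1.86 × 1.4 × 3
= 7.812 °C

7.812 °C


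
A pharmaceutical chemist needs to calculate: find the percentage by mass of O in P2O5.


M(P2O5) = 2×30.97 + 5×16.0 = 141.94 g/mol
Mass of O = 5 × 16.0 = 80.00 g/mol
% O = 80.00/141.94 × 100 = 56.36%

56.36%


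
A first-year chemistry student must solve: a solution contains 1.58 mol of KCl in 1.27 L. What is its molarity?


M = n/V = 1.58/1.27 = 1.244 mol/L

1.244 M


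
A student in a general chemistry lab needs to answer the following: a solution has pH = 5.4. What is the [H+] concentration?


[H+] = 10^(-pH) = 10^(-5.4)
= 3.98×10^-6 M

3.98×10^-6 M


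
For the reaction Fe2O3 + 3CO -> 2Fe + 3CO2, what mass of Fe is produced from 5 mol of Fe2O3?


Mole ratio Fe:Fe2O3 = 2:1
n(Fe) = 5 × 2/1 = 10.000 mol
mass = 10.000 × 55.85 = 558.5 g

558.5 g


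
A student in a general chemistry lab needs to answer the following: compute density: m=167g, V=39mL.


ρ = mass/volume
= 167/39
= 4.282 g/mL

4.282 g/mL


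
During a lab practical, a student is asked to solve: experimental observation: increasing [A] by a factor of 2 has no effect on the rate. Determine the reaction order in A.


rate ∝ [A]^n
rate ∝ [A]^0
Order in A: 0

0


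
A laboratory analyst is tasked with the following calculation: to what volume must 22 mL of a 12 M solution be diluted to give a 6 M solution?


C1V1 = C2V2
12 × 22 = 6 × V2
V2 = 264/6 = 44.0 mL

44.0 mL


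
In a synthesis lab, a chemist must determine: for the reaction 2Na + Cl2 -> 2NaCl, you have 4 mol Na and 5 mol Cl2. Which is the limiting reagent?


Mole ratio available / coefficient:
  Na: 4/2 = 2.000
  Cl2: 5/1 = 5.000
Smaller ratio is limiting.

Na


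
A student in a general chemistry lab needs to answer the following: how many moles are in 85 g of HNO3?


M(HNO3) = 63.02 g/mol
n = mass/M = 85/63.02 = 1.3488 mol

1.3488 mol


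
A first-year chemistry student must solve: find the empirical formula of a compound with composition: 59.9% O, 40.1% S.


Assume 100 g sample. Moles of each element:
  O: 59.9/16.0 = 3.744 mol
  S: 40.1/32.07 = 1.25 mol
Divide by smallest (1.25):
  O: 3.744/1.25 = 3.0
  S: 1.25/1.25 = 1.0
Empirical formula: SO3

SO3


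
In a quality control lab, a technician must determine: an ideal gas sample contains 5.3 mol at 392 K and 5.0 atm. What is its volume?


PV = nRT  (R = 0.08206 L·atm/(mol·K))
V = nRT/P = 5.3×0.08206×392/5.0
= 34.098 L

34.098 L


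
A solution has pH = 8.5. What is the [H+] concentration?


[H+] = 10^(-pH) = 10^(-8.5)
= 3.16×10^-9 M

3.16×10^-9 M


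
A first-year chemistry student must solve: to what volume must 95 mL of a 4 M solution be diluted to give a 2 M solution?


C1V1 = C2V2
4 × 95 = 2 × V2
V2 = 380/2 = 190.0 mL

190.0 mL


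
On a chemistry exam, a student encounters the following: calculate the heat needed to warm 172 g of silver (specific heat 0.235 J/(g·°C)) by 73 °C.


q = mcΔT = 172 × 0.235 × 73
= 2950.66 J

2950.66 J


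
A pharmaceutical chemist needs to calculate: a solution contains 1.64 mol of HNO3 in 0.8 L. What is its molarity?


M = n/V = 1.64/0.8 = 2.050 mol/L

2.050 M


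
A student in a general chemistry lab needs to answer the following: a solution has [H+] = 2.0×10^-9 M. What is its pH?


pH = -log10([H+]) = -log10(2.0×10^-9)
= 9 - log10(2.0)
= 9 - 0.3
= 8.7

8.7


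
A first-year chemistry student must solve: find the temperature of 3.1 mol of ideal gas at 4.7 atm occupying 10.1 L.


PV = nRT  (R = 0.08206 L·atm/(mol·K))
T = PV/(nR) = 4.7×10.1/(3.1×0.08206)
= 47.47/0.254386
= 186.61 K

186.61 K


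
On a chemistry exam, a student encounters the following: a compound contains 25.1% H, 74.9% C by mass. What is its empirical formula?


Assume 100 g sample. Moles of each element:
  H: 25.1/1.008 = 24.901 mol
  C: 74.9/12.01 = 6.236 mol
Divide by smallest (6.236):
  H: 24.901/6.236 = 3.99
  C: 6.236/6.236 = 1.0
Empirical formula: CH4

CH4


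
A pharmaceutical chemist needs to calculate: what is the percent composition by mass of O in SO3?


M(SO3) = 1×32.07 + 3×16.0 = 80.07 g/mol
Mass of O = 3 × 16.0 = 48.00 g/mol
% O = 48.00/80.07 × 100 = 59.95%

59.95%


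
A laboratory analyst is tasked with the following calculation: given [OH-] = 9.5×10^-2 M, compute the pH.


pOH = -log10([OH-]) = -log10(9.5×10^-2)
= 2 - log10(9.5) = 1.02
pH = 14 - pOH = 14 - 1.02 = 12.98

12.98


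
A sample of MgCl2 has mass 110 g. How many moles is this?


M(MgCl2) = 95.21 g/mol
n = mass/M = 110/95.21 = 1.1553 mol

1.1553 mol


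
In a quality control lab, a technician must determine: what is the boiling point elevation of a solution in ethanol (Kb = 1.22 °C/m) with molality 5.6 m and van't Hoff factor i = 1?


ΔTb = Kb × m × i
= 1.22 × 5.6 × 1
= 6.832 °C

6.832 °C


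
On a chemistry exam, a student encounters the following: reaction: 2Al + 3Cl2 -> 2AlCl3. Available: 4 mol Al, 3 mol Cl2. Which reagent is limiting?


Mole ratio available / coefficient:
  Al: 4/2 = 2.000
  Cl2: 3/3 = 1.000
Smaller ratio is limiting.

Cl2


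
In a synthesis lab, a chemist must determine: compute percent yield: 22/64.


% yield = actual/theoretical × 100
= 22/64 × 100
= 34.38%

34.38%


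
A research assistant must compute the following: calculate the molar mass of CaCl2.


M(CaCl2) = 1×40.08 + 2×35.45
= 40.08 + 70.9
= 110.98 g/mol

110.98 g/mol


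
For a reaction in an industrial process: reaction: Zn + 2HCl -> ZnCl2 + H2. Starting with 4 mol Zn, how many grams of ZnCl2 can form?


Mole ratio ZnCl2:Zn = 1:1
n(ZnCl2) = 4 × 1/1 = 4.000 mol
mass = 4.000 × 136.28 = 545.12 g

545.12 g


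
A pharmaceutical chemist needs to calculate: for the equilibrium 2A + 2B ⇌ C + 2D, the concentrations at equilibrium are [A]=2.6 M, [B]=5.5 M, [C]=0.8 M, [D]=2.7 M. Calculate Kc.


Kc = [C][D]^2/([A]^2[B]^2)
= (0.8^1 × 2.7^2)/(2.6^2 × 5.5^2)
= 5.832/204.49
= 0.02852

0.02852


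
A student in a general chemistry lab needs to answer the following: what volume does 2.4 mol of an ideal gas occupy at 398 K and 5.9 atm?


PV = nRT  (R = 0.08206 L·atm/(mol·K))
V = nRT/P = 2.4×0.08206×398/5.9
= 13.285 L

13.285 L


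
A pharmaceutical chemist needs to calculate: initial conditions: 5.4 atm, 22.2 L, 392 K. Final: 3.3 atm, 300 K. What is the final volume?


P1V1/T1 = P2V2/T2
V2 = P1V1T2/(T1P2)
= 5.4×22.2×300/(392×3.3)
= 27.801 L

27.801 L


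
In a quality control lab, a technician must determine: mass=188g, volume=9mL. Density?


ρ = mass/volume
= 188/9
= 20.889 g/mL

20.889 g/mL


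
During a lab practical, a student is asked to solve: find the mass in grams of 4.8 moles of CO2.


M(CO2) = 44.01 g/mol
mass = n × M = 4.8 × 44.01 = 211.25 g

211.25 g
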